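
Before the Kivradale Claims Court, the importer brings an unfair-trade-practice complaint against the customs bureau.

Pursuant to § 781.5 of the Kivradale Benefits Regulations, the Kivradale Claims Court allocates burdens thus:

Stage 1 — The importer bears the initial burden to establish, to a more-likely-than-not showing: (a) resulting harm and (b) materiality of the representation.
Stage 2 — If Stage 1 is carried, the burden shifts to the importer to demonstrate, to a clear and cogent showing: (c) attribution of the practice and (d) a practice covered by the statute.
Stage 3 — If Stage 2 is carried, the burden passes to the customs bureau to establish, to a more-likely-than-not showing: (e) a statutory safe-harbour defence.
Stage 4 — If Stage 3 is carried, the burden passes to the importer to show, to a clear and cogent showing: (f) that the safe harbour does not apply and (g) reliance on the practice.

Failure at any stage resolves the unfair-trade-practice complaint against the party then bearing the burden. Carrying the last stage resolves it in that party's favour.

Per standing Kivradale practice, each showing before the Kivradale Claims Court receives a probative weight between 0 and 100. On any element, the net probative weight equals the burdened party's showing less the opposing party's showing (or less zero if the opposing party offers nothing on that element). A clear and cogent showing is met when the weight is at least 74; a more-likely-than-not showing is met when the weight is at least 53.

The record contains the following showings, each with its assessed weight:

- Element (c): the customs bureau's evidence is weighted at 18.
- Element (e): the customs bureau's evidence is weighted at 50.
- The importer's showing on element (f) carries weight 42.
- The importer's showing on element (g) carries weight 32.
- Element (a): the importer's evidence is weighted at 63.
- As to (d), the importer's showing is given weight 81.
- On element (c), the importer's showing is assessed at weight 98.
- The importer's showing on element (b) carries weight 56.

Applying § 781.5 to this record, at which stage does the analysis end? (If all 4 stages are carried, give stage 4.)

At Stage 1 the importer must meet a more-likely-than-not showing (weight is at least 53): on (a) the weight is 63, which does reach 53, so (a) meets the standard; on (b) the weight is 56, ≥ 53, so (b) meets the standard.
  All elements met. The importer retains the burden for Stage 2.
At Stage 2 the importer must meet a clear and cogent showing (weight is at least 74): on (c) the weight is 98 less the opposing 18 gives net 80, which does reach 74, so (c) meets the standard; on (d) the weight is 81, ≥ 74, so (d) meets the standard.
  All elements met. The burden passes to the customs bureau.
At Stage 3 the customs bureau must meet a more-likely-than-not showing (weight is at least 53): on (e) the weight is 50, < 53, so (e) does not meet the standard.
  Stage 3 not carried; the customs bureau fails its burden.
The analysis ends at Stage 3; the importer prevails.

stage 3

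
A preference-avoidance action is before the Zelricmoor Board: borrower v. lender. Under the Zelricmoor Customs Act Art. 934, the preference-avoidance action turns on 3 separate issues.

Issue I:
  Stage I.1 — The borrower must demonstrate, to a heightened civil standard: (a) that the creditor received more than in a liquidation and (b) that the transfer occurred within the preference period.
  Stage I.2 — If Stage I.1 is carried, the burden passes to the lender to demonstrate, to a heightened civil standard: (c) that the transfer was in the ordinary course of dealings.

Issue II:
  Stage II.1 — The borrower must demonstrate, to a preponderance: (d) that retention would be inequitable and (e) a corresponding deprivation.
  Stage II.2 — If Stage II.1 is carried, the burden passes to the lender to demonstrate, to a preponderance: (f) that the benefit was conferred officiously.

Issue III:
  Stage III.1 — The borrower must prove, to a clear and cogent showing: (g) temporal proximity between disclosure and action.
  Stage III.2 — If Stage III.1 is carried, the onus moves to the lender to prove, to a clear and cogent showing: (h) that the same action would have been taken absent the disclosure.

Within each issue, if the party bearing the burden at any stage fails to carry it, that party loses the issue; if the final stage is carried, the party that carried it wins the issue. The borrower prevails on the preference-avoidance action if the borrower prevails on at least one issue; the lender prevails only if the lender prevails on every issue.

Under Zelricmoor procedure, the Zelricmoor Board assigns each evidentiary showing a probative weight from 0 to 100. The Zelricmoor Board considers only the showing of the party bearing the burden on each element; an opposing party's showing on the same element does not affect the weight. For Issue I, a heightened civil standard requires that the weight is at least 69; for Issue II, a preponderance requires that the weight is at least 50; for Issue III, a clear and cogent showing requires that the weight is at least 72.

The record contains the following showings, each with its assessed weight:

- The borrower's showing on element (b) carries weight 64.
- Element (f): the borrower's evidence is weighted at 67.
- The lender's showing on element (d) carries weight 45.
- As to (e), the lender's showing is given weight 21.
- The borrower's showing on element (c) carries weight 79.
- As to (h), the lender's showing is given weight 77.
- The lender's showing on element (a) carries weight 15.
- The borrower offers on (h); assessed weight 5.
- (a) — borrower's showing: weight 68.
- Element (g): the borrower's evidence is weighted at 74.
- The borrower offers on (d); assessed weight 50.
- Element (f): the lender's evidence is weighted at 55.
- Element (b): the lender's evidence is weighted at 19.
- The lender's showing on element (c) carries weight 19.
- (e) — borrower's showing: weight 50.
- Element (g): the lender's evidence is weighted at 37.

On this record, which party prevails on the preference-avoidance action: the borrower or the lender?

— Issue I —
Stage I.1 (borrower, a heightened civil standard, weight is at least 69): (a) 68 (lender's 15 disregarded) < 69 — fails; (b) 64 (lender's 19 disregarded) < 69 — fails.
  The borrower does not carry Stage I.1.
The analysis ends at Stage I.1; the lender prevails on this issue.
— Issue II —
Stage II.1 — burden on borrower; standard: a preponderance (weight is at least 50).
    (d): 50 (lender's 45 disregarded) ≥ 50 [met]
    (e): 50 (lender's 21 disregarded) ≥ 50 [met]
  The borrower carries Stage II.1; the lender now bears the burden.
Stage II.2 — burden on lender; standard: a preponderance (weight is at least 50).
    (f): 55 (borrower's 67 disregarded) ≥ 50 [met]
  The lender carries the last stage.
Every stage carried; the lender prevails on this issue.
— Issue III —
Stage III.1 — burden on borrower; standard: a clear and cogent showing (weight is at least 72).
    (g): 74 (lender's 37 disregarded) ≥ 72 [met]
  The borrower carries Stage III.1; the lender now bears the burden.
Stage III.2 — burden on lender; standard: a clear and cogent showing (weight is at least 72).
    (h): 77 (borrower's 5 disregarded) ≥ 72 [met]
  Stage III.2 carried; the final stage is satisfied.
With every stage satisfied, the lender prevails on this issue.
Per-issue: Issue I → lender; Issue II → lender; Issue III → lender. The borrower must prevail on at least one issue; overall, the lender prevails.

lender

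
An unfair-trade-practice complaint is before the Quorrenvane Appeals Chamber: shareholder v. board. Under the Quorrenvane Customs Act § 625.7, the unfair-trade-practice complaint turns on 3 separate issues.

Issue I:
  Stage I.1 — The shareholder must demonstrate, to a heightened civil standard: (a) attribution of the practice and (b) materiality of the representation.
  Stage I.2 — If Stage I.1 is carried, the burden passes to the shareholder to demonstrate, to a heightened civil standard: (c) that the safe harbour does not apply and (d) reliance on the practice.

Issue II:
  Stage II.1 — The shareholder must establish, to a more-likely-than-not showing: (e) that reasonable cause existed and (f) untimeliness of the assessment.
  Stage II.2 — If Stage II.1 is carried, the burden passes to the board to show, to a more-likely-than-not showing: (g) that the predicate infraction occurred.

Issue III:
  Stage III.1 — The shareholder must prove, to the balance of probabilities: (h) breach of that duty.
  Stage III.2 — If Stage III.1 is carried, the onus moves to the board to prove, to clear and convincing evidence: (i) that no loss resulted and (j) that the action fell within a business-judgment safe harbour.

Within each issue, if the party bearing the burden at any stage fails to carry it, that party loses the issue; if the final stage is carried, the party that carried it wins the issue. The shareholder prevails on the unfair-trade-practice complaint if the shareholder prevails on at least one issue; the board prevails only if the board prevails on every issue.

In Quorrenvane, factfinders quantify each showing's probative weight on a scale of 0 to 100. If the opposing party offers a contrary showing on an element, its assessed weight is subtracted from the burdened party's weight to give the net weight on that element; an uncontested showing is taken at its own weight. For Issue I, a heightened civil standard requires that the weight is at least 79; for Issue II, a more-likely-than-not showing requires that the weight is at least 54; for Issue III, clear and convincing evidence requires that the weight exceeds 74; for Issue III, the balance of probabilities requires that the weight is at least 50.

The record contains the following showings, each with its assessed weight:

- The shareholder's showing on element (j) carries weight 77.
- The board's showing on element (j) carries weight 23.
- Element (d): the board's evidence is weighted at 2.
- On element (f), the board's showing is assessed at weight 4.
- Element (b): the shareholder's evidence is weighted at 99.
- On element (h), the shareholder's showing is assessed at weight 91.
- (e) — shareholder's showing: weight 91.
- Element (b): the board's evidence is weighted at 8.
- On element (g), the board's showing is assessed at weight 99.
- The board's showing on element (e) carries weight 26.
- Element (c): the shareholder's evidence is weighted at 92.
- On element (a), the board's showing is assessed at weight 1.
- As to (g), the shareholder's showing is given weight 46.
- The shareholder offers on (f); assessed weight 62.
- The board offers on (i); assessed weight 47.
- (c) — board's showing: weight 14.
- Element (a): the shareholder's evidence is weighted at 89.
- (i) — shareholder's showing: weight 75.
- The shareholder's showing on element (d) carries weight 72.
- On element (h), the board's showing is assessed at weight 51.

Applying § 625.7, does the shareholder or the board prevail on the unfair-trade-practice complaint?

shareholder

— Issue I —
At Stage I.1 the shareholder must meet a heightened civil standard (weight is at least 79): on (a) the weight is 89 less the opposing 1 gives net 88, ≥ 79, so (a) meets the standard; on (b) the weight is 99 less the opposing 8 gives net 91, which does reach 79, so (b) meets the standard.
  Stage I.1 carried; the burden remains with the shareholder.
At Stage I.2 the shareholder must meet a heightened civil standard (weight is at least 79): on (c) the weight is 92 less the opposing 14 gives net 78, < 79, so (c) does not meet the standard; on (d) the weight is 72 less the opposing 2 gives net 70, which does not reach 79, so (d) does not meet the standard.
  Not every element is met, so the shareholder fails to carry Stage I.2.
So the board prevails on this issue.
— Issue II —
Stage II.1 — burden on shareholder; standard: a more-likely-than-not showing (weight is at least 54).
    (e): 91 − 26 = 65 ≥ 54 [met]
    (f): 62 − 4 = 58 ≥ 54 [met]
  Stage II.1 carried; the burden shifts to the board.
Stage II.2 — burden on board; standard: a more-likely-than-not showing (weight is at least 54).
    (g): 99 − 46 = 53 < 54 [not met]
  Not every element is met, so the board fails to carry Stage II.2.
The analysis ends at Stage II.2; the shareholder prevails on this issue.
— Issue III —
Stage III.1 (shareholder, the balance of probabilities, weight is at least 50): (h) net 91−51=40 < 50 — fails.
  Stage III.1 not carried; the shareholder fails its burden.
The analysis ends at Stage III.1; the board prevails on this issue.
Per-issue: Issue I → board; Issue II → shareholder; Issue III → board. The shareholder must prevail on at least one issue; overall, the shareholder prevails.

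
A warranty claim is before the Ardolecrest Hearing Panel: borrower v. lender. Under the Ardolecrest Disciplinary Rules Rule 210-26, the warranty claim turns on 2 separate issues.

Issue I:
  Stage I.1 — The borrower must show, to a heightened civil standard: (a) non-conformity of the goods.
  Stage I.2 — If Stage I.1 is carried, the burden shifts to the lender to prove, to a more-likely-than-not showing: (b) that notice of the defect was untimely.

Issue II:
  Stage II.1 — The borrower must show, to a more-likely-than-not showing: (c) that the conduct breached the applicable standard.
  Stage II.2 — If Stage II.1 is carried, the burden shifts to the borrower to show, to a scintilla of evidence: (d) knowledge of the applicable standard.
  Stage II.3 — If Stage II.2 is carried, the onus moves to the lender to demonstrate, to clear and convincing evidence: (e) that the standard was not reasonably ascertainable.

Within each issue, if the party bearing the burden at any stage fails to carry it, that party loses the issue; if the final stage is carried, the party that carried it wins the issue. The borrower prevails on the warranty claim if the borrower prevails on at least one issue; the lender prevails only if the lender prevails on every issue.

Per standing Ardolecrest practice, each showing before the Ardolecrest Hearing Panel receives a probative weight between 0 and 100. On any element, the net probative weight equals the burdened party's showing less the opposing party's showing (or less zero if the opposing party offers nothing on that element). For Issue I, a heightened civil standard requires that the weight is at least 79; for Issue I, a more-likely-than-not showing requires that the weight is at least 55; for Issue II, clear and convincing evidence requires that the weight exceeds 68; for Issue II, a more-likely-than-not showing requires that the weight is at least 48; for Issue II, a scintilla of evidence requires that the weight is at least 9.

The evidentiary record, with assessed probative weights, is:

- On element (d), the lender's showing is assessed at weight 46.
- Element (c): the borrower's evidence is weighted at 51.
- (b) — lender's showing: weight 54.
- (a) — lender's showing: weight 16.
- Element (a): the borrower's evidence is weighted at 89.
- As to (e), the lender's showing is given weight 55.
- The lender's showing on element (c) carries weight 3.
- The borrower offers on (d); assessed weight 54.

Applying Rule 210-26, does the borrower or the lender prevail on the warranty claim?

lender

— Issue I —
Stage I.1 (borrower, a heightened civil standard, weight is at least 79): (a) net 89−16=73 < 79 — fails.
  Not every element is met, so the borrower fails to carry Stage I.1.
The lender prevails on this issue.
— Issue II —
Stage II.1 (borrower, a more-likely-than-not showing, weight is at least 48): (c) net 51−3=48 ≥ 48 — meets.
  Stage II.1 is satisfied; the borrower continues to bear the burden.
Stage II.2 (borrower, a scintilla of evidence, weight is at least 9): (d) net 54−46=8 < 9 — fails.
  The borrower does not carry Stage II.2.
The lender prevails on this issue.
Per-issue: Issue I → lender; Issue II → lender. The borrower must prevail on at least one issue; overall, the lender prevails.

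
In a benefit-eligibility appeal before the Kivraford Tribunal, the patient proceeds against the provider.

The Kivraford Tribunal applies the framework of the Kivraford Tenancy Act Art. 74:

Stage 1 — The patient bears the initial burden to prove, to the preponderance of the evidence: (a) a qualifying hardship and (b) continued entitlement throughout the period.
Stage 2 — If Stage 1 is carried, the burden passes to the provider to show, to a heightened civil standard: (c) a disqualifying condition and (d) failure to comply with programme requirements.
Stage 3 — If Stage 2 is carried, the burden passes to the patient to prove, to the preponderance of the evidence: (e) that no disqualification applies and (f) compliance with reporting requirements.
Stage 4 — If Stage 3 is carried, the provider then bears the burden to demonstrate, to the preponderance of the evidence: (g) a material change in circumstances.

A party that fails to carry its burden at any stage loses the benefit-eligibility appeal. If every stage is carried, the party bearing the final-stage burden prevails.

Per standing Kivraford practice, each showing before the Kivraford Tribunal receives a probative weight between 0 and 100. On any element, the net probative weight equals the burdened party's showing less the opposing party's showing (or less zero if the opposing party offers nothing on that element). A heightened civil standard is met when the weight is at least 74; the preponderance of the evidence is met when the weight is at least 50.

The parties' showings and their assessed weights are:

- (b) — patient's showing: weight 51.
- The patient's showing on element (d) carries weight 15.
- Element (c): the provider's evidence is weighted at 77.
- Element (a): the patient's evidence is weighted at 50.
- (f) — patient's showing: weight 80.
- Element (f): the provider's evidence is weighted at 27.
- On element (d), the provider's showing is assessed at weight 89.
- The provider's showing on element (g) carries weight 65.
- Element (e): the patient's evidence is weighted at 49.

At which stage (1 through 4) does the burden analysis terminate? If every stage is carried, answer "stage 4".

Stage 1 — burden on patient; standard: the preponderance of the evidence (weight is at least 50).
    (a): 50 ≥ 50 [met]
    (b): 51 ≥ 50 [met]
  Stage 1 is satisfied; the onus moves to the provider.
Stage 2 — burden on provider; standard: a heightened civil standard (weight is at least 74).
    (c): 77 ≥ 74 [met]
    (d): 89 − 15 = 74 ≥ 74 [met]
  All elements met. The burden passes to the patient.
Stage 3 — burden on patient; standard: the preponderance of the evidence (weight is at least 50).
    (e): 49 < 50 [not met]
    (f): 80 − 27 = 53 ≥ 50 [met]
  Not every element is met, so the patient fails to carry Stage 3.
The provider prevails.

stage 3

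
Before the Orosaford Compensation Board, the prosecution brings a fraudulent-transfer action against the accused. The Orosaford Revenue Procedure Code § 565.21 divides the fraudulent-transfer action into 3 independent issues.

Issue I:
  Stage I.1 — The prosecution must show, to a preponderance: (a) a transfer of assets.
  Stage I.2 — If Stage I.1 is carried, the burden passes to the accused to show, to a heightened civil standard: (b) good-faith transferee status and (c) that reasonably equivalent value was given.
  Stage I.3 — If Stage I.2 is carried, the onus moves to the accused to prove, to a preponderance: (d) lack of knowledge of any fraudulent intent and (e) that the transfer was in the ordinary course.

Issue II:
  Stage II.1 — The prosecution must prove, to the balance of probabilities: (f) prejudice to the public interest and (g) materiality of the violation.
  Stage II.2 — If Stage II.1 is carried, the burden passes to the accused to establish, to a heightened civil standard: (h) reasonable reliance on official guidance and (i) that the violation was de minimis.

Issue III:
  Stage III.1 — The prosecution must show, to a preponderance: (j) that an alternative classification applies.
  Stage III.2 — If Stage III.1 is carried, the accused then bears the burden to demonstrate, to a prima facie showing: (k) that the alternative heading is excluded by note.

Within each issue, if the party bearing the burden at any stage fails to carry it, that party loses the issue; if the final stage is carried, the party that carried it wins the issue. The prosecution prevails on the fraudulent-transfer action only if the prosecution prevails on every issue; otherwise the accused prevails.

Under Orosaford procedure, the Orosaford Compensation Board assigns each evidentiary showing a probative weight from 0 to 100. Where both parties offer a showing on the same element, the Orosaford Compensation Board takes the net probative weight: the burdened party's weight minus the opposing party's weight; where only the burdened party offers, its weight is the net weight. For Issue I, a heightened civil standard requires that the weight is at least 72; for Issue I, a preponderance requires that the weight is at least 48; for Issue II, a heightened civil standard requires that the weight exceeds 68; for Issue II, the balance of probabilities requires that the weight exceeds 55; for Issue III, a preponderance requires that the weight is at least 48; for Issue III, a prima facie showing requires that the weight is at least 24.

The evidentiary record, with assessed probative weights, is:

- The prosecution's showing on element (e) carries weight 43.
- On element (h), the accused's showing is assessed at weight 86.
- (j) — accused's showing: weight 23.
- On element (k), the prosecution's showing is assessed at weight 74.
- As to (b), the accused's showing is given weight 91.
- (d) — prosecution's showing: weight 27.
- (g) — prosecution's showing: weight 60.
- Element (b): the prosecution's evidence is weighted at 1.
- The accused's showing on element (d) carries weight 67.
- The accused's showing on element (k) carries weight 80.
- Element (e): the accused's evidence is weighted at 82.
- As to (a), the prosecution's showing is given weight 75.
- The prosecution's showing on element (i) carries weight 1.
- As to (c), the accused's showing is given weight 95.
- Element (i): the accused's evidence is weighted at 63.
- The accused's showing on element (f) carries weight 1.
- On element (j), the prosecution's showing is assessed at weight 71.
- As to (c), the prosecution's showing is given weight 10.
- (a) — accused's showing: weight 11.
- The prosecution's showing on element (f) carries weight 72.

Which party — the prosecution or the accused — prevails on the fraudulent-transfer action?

— Issue I —
Stage I.1 — burden on prosecution; standard: a preponderance (weight is at least 48).
    (a): 75 − 11 = 64 ≥ 48 [met]
  The prosecution carries Stage I.1; the accused now bears the burden.
Stage I.2 — burden on accused; standard: a heightened civil standard (weight is at least 72).
    (b): 91 − 1 = 90 ≥ 72 [met]
    (c): 95 − 10 = 85 ≥ 72 [met]
  All elements met. The accused retains the burden for Stage I.3.
Stage I.3 — burden on accused; standard: a preponderance (weight is at least 48).
    (d): 67 − 27 = 40 < 48 [not met]
    (e): 82 − 43 = 39 < 48 [not met]
  The accused does not carry Stage I.3.
The prosecution prevails on this issue.
— Issue II —
Stage II.1 (prosecution, the balance of probabilities, weight exceeds 55): (f) net 72−1=71 > 55 — meets; (g) 60 > 55 — meets.
  Stage II.1 carried; the burden shifts to the accused.
Stage II.2 (accused, a heightened civil standard, weight exceeds 68): (h) 86 > 68 — meets; (i) net 63−1=62 ≤ 68 — fails.
  The accused does not carry Stage II.2.
The analysis ends at Stage II.2; the prosecution prevails on this issue.
— Issue III —
At Stage III.1 the prosecution must meet a preponderance (weight is at least 48): on (j) the weight is 71 less the opposing 23 gives net 48, ≥ 48, so (j) meets the standard.
  All elements met. The burden passes to the accused.
At Stage III.2 the accused must meet a prima facie showing (weight is at least 24): on (k) the weight is 80 less the opposing 74 gives net 6, which does not reach 24, so (k) does not meet the standard.
  Stage III.2 not carried; the accused fails its burden.
So the prosecution prevails on this issue.
Per-issue: Issue I → prosecution; Issue II → prosecution; Issue III → prosecution. The prosecution must prevail on every issue; overall, the prosecution prevails.

prosecution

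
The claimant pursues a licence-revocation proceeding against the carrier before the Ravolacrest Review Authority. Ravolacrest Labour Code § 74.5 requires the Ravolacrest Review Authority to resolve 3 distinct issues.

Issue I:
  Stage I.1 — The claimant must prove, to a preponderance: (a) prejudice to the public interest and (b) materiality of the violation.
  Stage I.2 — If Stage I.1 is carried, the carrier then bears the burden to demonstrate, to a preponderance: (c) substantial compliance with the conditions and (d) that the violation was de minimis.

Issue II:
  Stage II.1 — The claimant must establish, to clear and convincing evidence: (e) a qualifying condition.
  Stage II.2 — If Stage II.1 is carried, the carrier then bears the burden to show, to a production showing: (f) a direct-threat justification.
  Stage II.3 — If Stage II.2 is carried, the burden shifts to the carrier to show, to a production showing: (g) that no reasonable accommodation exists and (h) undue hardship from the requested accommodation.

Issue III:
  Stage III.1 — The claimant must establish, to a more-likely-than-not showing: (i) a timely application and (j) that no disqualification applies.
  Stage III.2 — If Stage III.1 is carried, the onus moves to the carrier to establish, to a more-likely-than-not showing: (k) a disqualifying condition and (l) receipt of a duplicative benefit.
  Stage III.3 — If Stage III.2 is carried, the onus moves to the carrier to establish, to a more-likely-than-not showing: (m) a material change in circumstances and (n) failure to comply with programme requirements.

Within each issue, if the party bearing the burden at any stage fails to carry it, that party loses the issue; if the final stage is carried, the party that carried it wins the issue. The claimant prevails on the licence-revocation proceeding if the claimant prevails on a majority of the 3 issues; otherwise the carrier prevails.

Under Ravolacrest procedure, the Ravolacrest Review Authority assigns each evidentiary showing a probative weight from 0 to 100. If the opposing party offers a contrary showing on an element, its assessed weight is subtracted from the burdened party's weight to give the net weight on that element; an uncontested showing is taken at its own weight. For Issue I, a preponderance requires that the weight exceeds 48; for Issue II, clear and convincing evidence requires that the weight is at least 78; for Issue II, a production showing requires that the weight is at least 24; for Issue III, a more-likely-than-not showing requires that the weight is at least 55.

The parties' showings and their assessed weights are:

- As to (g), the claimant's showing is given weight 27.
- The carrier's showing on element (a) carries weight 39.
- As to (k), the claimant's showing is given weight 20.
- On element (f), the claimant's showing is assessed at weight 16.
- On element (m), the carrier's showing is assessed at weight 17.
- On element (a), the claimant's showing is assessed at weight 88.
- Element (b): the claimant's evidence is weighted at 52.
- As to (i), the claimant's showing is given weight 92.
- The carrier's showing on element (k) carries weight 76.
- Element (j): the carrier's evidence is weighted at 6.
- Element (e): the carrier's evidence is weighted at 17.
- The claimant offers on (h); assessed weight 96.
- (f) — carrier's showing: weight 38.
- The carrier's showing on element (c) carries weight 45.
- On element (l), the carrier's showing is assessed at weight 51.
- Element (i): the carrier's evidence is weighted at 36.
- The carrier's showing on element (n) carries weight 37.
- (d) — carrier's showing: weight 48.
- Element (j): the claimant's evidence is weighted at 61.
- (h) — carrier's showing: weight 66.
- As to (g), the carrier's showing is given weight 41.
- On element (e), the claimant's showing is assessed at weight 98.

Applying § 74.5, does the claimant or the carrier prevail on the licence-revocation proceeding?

claimant

— Issue I —
Stage I.1 (claimant, a preponderance, weight exceeds 48): (a) net 88−39=49 > 48 — meets; (b) 52 > 48 — meets.
  The claimant carries Stage I.1; the carrier now bears the burden.
Stage I.2 (carrier, a preponderance, weight exceeds 48): (c) 45 ≤ 48 — fails; (d) 48 ≤ 48 — fails.
  Stage I.2 not carried; the carrier fails its burden.
The analysis ends at Stage I.2; the claimant prevails on this issue.
— Issue II —
Stage II.1 (claimant, clear and convincing evidence, weight is at least 78): (e) net 98−17=81 ≥ 78 — meets.
  Stage II.1 carried; the burden shifts to the carrier.
Stage II.2 (carrier, a production showing, weight is at least 24): (f) net 38−16=22 < 24 — fails.
  Stage II.2 not carried; the carrier fails its burden.
So the claimant prevails on this issue.
— Issue III —
At Stage III.1 the claimant must meet a more-likely-than-not showing (weight is at least 55): on (i) the weight is 92 less the opposing 36 gives net 56, ≥ 55, so (i) meets the standard; on (j) the weight is 61 less the opposing 6 gives net 55, ≥ 55, so (j) meets the standard.
  All elements met. The burden passes to the carrier.
At Stage III.2 the carrier must meet a more-likely-than-not showing (weight is at least 55): on (k) the weight is 76 less the opposing 20 gives net 56, which does reach 55, so (k) meets the standard; on (l) the weight is 51, < 55, so (l) does not meet the standard.
  The carrier does not carry Stage III.2.
So the claimant prevails on this issue.
Per-issue: Issue I → claimant; Issue II → claimant; Issue III → claimant. The claimant must prevail on a majority of issues; overall, the claimant prevails.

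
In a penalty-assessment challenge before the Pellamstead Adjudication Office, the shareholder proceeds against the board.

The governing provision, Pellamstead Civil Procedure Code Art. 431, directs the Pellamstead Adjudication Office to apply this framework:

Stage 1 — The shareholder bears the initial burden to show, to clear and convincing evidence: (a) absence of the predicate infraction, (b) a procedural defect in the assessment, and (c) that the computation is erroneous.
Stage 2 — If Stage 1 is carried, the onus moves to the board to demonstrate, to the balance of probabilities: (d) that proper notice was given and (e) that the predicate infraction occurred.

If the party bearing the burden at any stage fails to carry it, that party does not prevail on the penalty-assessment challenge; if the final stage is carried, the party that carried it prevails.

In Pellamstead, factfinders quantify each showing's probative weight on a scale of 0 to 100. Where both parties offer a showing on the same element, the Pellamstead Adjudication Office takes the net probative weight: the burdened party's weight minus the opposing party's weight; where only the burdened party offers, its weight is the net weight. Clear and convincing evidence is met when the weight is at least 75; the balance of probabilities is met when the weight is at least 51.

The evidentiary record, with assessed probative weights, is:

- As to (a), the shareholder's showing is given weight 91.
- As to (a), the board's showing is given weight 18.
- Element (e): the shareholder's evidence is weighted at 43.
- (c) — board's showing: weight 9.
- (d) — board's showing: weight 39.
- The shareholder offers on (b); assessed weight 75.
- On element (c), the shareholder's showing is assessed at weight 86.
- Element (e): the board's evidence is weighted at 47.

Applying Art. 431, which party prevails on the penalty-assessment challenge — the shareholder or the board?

Stage 1 (shareholder, clear and convincing evidence, weight is at least 75): (a) net 91−18=73 < 75 — fails; (b) 75 ≥ 75 — meets; (c) net 86−9=77 ≥ 75 — meets.
  Stage 1 not carried; the shareholder fails its burden.
So the board prevails.

board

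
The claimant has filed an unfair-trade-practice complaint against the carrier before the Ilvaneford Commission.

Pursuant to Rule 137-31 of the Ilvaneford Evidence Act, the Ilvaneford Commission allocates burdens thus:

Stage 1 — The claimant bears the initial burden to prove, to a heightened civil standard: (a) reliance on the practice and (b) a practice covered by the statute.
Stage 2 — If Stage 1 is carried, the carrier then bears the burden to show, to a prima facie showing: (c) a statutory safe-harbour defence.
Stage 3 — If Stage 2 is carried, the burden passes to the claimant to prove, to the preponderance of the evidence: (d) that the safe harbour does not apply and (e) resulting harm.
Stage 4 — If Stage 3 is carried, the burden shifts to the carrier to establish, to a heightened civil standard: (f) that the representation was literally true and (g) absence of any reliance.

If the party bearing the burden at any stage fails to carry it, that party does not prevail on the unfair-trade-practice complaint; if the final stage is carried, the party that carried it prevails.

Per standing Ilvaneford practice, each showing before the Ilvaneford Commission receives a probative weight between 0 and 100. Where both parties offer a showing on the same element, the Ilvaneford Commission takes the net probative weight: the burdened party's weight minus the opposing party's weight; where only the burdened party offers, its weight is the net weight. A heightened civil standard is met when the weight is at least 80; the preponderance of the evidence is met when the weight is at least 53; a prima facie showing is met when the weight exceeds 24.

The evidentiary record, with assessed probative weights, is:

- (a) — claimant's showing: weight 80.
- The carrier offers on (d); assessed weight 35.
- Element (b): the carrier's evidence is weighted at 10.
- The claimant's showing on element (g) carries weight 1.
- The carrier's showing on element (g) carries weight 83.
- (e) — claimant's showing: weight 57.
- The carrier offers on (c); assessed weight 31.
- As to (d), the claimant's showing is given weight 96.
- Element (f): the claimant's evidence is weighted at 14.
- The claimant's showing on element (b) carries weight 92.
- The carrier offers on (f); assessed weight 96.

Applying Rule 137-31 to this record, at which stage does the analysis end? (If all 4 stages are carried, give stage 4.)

stage 4

Stage 1 — burden on claimant; standard: a heightened civil standard (weight is at least 80).
    (a): 80 ≥ 80 [met]
    (b): 92 − 10 = 82 ≥ 80 [met]
  Stage 1 is satisfied; the onus moves to the carrier.
Stage 2 — burden on carrier; standard: a prima facie showing (weight exceeds 24).
    (c): 31 > 24 [met]
  Stage 2 carried; the burden shifts to the claimant.
Stage 3 — burden on claimant; standard: the preponderance of the evidence (weight is at least 53).
    (d): 96 − 35 = 61 ≥ 53 [met]
    (e): 57 ≥ 53 [met]
  All elements met. The burden passes to the carrier.
Stage 4 — burden on carrier; standard: a heightened civil standard (weight is at least 80).
    (f): 96 − 14 = 82 ≥ 80 [met]
    (g): 83 − 1 = 82 ≥ 80 [met]
  All elements met at the final stage.
Every stage carried; the carrier prevails.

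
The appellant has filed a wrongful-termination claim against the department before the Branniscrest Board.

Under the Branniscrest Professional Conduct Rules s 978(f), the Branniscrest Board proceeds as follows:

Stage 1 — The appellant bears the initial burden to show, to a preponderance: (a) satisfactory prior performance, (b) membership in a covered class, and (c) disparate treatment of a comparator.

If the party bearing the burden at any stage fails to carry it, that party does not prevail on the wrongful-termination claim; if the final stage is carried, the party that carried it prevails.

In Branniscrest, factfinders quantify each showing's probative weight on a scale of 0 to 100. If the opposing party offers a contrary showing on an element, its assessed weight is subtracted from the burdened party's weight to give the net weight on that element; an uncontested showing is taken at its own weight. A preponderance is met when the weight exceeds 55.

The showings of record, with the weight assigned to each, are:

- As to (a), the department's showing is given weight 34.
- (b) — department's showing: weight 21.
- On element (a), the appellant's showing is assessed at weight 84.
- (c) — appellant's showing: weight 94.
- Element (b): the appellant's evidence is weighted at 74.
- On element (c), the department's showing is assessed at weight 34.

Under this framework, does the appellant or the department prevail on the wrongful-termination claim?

department

Stage 1 — burden on appellant; standard: a preponderance (weight exceeds 55).
    (a): 84 − 34 = 50 ≤ 55 [not met]
    (b): 74 − 21 = 53 ≤ 55 [not met]
    (c): 94 − 34 = 60 > 55 [met]
  Stage 1 not carried; the appellant fails its burden.
The department prevails.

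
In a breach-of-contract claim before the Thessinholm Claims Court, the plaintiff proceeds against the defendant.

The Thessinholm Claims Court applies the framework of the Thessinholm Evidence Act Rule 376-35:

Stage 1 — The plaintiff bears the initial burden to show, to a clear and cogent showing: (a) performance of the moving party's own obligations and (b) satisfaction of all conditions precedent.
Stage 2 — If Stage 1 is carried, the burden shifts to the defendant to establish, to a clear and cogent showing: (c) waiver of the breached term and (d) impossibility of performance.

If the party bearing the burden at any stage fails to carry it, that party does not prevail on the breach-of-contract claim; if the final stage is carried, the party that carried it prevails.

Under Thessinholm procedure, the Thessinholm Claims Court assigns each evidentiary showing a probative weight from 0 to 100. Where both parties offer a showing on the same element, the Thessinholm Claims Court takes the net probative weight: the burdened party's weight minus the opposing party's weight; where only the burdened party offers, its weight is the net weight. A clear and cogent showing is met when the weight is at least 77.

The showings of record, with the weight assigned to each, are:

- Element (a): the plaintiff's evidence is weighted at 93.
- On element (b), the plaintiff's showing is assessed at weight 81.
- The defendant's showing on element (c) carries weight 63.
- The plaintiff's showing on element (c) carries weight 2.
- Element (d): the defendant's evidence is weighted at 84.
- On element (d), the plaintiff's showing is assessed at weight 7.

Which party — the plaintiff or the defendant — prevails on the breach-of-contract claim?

At Stage 1 the plaintiff must meet a clear and cogent showing (weight is at least 77): on (a) the weight is 93, which does reach 77, so (a) meets the standard; on (b) the weight is 81, ≥ 77, so (b) meets the standard.
  The plaintiff carries Stage 1; the defendant now bears the burden.
At Stage 2 the defendant must meet a clear and cogent showing (weight is at least 77): on (c) the weight is 63 less the opposing 2 gives net 61, < 77, so (c) does not meet the standard; on (d) the weight is 84 less the opposing 7 gives net 77, which does reach 77, so (d) meets the standard.
  Stage 2 not carried; the defendant fails its burden.
The plaintiff prevails.

plaintiff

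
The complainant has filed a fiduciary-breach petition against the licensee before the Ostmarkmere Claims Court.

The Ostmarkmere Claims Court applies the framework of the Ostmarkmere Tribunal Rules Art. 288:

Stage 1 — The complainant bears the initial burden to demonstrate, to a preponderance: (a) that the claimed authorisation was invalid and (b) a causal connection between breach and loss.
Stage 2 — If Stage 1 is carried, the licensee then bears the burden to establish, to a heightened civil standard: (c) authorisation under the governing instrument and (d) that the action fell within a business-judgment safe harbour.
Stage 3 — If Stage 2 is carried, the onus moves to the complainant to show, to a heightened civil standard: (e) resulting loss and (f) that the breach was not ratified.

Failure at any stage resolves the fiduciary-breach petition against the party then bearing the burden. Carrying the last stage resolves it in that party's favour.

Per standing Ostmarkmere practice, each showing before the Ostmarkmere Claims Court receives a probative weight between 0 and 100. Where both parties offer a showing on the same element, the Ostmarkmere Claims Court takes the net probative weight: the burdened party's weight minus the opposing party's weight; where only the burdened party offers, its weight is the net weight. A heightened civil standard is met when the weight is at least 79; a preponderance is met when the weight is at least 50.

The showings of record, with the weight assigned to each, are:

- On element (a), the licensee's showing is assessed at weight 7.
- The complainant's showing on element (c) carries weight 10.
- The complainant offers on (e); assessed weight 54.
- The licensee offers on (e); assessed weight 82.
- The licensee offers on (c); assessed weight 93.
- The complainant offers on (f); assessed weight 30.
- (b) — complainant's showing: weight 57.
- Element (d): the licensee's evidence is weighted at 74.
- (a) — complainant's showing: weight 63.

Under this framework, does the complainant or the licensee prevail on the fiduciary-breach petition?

Stage 1 (complainant, a preponderance, weight is at least 50): (a) net 63−7=56 ≥ 50 — meets; (b) 57 ≥ 50 — meets.
  All elements met. The burden passes to the licensee.
Stage 2 (licensee, a heightened civil standard, weight is at least 79): (c) net 93−10=83 ≥ 79 — meets; (d) 74 < 79 — fails.
  Stage 2 not carried; the licensee fails its burden.
The complainant prevails.

complainant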